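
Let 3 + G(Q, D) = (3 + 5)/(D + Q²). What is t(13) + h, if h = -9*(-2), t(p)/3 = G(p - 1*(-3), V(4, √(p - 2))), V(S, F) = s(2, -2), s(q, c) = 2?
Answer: 391/43 ≈ 9.0930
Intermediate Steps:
V(S, F) = 2
G(Q, D) = -3 + 8/(D + Q²) (G(Q, D) = -3 + (3 + 5)/(D + Q²) = -3 + 8/(D + Q²))
t(p) = 3*(2 - 3*(3 + p)²)/(2 + (3 + p)²) (t(p) = 3*((8 - 3*2 - 3*(p - 1*(-3))²)/(2 + (p - 1*(-3))²)) = 3*((8 - 6 - 3*(p + 3)²)/(2 + (p + 3)²)) = 3*((8 - 6 - 3*(3 + p)²)/(2 + (3 + p)²)) = 3*((2 - 3*(3 + p)²)/(2 + (3 + p)²)) = 3*(2 - 3*(3 + p)²)/(2 + (3 + p)²))
h = 18
t(13) + h = 3*(2 - 3*(3 + 13)²)/(2 + (3 + 13)²) + 18 = 3*(2 - 3*16²)/(2 + 16²) + 18 = 3*(2 - 3*256)/(2 + 256) + 18 = 3*(2 - 768)/258 + 18 = 3*(1/258)*(-766) + 18 = -383/43 + 18 = 391/43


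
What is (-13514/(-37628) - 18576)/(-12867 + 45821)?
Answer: -349482107/619996556 ≈ -0.56368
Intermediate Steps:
(-13514/(-37628) - 18576)/(-12867 + 45821) = (-13514*(-1/37628) - 18576)/32954 = (6757/18814 - 18576)*(1/32954) = -349482107/18814*1/32954 = -349482107/619996556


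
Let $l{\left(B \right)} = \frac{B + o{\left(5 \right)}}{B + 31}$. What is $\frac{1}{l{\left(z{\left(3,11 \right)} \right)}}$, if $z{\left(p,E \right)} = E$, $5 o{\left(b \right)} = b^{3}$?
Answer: $\frac{7}{6} \approx 1.1667$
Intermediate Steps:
$o{\left(b \right)} = \frac{b^{3}}{5}$
$l{\left(B \right)} = \frac{25 + B}{31 + B}$ ($l{\left(B \right)} = \frac{B + \frac{5^{3}}{5}}{B + 31} = \frac{B + \frac{1}{5} \cdot 125}{31 + B} = \frac{B + 25}{31 + B} = \frac{25 + B}{31 + B}$)
$\frac{1}{l{\left(z{\left(3,11 \right)} \right)}} = \frac{1}{\frac{1}{31 + 11} \left(25 + 11\right)} = \frac{1}{\frac{1}{42} \cdot 36} = \frac{1}{\frac{6}{7}} = \frac{7}{6}$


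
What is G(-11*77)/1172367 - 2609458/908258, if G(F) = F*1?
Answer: -218572267258/76057979049 ≈ -2.8738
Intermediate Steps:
G(F) = F
G(-11*77)/1172367 - 2609458/908258 = -11*77/1172367 - 2609458/908258 = -847*1/1172367 - 2609458*1/908258 = -121/167481 - 1304729/454129 = -218572267258/76057979049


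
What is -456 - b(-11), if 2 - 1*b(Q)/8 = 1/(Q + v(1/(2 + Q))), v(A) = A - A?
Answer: -5200/11 ≈ -472.73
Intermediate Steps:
v(A) = 0
b(Q) = 16 - 8/Q (b(Q) = 16 - 8/(Q + 0) = 16 - 8/Q)
-456 - b(-11) = -456 - (16 - 8/(-11)) = -456 - (16 - 8*(-1/11)) = -456 - (16 + 8/11) = -456 - 1*184/11 = -456 - 184/11 = -5200/11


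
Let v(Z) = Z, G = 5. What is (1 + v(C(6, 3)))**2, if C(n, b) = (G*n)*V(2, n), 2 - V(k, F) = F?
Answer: 14161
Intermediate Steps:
V(k, F) = 2 - F
C(n, b) = 5*n*(2 - n) (C(n, b) = (5*n)*(2 - n) = 5*n*(2 - n))
(1 + v(C(6, 3)))**2 = (1 + 5*6*(2 - 1*6))**2 = (1 + 5*6*(2 - 6))**2 = (1 + 5*6*(-4))**2 = (1 - 120)**2 = (-119)**2 = 14161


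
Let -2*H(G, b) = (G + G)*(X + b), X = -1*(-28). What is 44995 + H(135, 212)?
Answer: 12595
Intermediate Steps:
X = 28
H(G, b) = -G*(28 + b) (H(G, b) = -(G + G)*(28 + b)/2 = -2*G*(28 + b)/2 = -G*(28 + b))
44995 + H(135, 212) = 44995 - 1*135*(28 + 212) = 44995 - 1*135*240 = 44995 - 32400 = 12595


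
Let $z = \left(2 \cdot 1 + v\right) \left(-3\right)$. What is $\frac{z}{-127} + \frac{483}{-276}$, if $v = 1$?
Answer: $- \frac{853}{508} \approx -1.6791$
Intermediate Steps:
$z = -9$ ($z = \left(2 \cdot 1 + 1\right) \left(-3\right) = \left(2 + 1\right) \left(-3\right) = 3 \left(-3\right) = -9$)
$\frac{z}{-127} + \frac{483}{-276} = - \frac{9}{-127} + \frac{483}{-276} = \left(-9\right) \left(- \frac{1}{127}\right) + 483 \left(- \frac{1}{276}\right) = \frac{9}{127} - \frac{7}{4} = - \frac{853}{508}$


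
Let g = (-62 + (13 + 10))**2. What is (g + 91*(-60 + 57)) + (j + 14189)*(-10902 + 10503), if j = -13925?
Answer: -104088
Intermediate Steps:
g = 1521 (g = (-62 + 23)**2 = (-39)**2 = 1521)
(g + 91*(-60 + 57)) + (j + 14189)*(-10902 + 10503) = (1521 + 91*(-60 + 57)) + (-13925 + 14189)*(-10902 + 10503) = (1521 + 91*(-3)) + 264*(-399) = (1521 - 273) - 105336 = 1248 - 105336 = -104088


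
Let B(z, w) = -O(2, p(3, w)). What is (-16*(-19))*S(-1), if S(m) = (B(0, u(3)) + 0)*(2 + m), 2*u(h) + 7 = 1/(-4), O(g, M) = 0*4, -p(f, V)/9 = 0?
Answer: 0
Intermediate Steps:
p(f, V) = 0 (p(f, V) = -9*0 = 0)
O(g, M) = 0
u(h) = -29/8 (u(h) = -7/2 + (1/2)/(-4) = -7/2 + (1/2)*(-1/4) = -7/2 - 1/8 = -29/8)
B(z, w) = 0 (B(z, w) = -1*0 = 0)
S(m) = 0 (S(m) = (0 + 0)*(2 + m) = 0*(2 + m) = 0)
(-16*(-19))*S(-1) = -16*(-19)*0 = 304*0 = 0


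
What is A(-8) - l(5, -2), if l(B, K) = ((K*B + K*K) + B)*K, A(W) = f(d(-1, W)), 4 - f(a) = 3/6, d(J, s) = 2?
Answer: 3/2 ≈ 1.5000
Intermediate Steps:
f(a) = 7/2 (f(a) = 4 - 3/6 = 4 - 1*½ = 4 - ½ = 7/2)
A(W) = 7/2
l(B, K) = K*(B + K² + B*K) (l(B, K) = ((B*K + K²) + B)*K = ((K² + B*K) + B)*K = (B + K² + B*K)*K = K*(B + K² + B*K))
A(-8) - l(5, -2) = 7/2 - (-2)*(5 + (-2)² + 5*(-2)) = 7/2 - (-2)*(5 + 4 - 10) = 7/2 - (-2)*(-1) = 7/2 - 1*2 = 7/2 - 2 = 3/2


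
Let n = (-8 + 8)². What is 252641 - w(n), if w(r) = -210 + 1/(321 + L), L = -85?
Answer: 59672835/236 ≈ 2.5285e+5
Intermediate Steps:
n = 0 (n = 0² = 0)
w(r) = -49559/236 (w(r) = -210 + 1/(321 - 85) = -210 + 1/236 = -49559/236)
252641 - w(n) = 252641 - 1*(-49559/236) = 252641 + 49559/236 = 59672835/236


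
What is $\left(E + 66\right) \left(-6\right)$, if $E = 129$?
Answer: $-1170$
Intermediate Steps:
$\left(E + 66\right) \left(-6\right) = \left(129 + 66\right) \left(-6\right) = 195 \left(-6\right) = -1170$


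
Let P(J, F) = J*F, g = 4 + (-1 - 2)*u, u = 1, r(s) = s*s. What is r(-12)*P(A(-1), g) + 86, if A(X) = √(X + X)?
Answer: 86 + 144*I*√2 ≈ 86.0 + 203.65*I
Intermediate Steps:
r(s) = s²
A(X) = √2*√X (A(X) = √(2*X) = √2*√X)
g = 1 (g = 4 + (-1 - 2)*1 = 4 - 3*1 = 4 - 3 = 1)
P(J, F) = F*J
r(-12)*P(A(-1), g) + 86 = (-12)²*(1*(√2*√(-1))) + 86 = 144*(1*(√2*I)) + 86 = 144*(1*(I*√2)) + 86 = 144*(I*√2) + 86 = 144*I*√2 + 86 = 86 + 144*I*√2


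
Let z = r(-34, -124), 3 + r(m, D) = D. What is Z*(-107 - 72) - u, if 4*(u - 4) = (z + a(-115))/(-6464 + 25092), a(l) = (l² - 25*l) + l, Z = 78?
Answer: -520325225/37256 ≈ -13966.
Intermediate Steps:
a(l) = l² - 24*l
r(m, D) = -3 + D
z = -127 (z = -3 - 124 = -127)
u = 156953/37256 (u = 4 + ((-127 - 115*(-24 - 115))/(-6464 + 25092))/4 = 4 + ((-127 - 115*(-139))/18628)/4 = 4 + ((-127 + 15985)*(1/18628))/4 = 4 + (15858*(1/18628))/4 = 4 + (¼)*(7929/9314) = 4 + 7929/37256 = 156953/37256 ≈ 4.2128)
Z*(-107 - 72) - u = 78*(-107 - 72) - 1*156953/37256 = 78*(-179) - 156953/37256 = -13962 - 156953/37256 = -520325225/37256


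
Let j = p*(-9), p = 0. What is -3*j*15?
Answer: 0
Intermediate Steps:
j = 0 (j = 0*(-9) = 0)
-3*j*15 = -3*0*15 = 0*15 = 0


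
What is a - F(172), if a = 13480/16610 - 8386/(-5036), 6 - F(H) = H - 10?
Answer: 662812925/4182398 ≈ 158.48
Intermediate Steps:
F(H) = 16 - H (F(H) = 6 - (H - 10) = 6 - (-10 + H) = 6 + (10 - H) = 16 - H)
a = 10358837/4182398 (a = 13480*(1/16610) - 8386*(-1/5036) = 1348/1661 + 4193/2518 = 10358837/4182398 ≈ 2.4768)
a - F(172) = 10358837/4182398 - (16 - 1*172) = 10358837/4182398 - (16 - 172) = 10358837/4182398 - 1*(-156) = 10358837/4182398 + 156 = 662812925/4182398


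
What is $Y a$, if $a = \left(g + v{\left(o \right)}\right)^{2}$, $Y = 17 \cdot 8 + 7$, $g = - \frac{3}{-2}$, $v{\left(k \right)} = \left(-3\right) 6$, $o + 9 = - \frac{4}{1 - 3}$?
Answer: $\frac{155727}{4} \approx 38932.0$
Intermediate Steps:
$o = -7$ ($o = -9 - \frac{4}{1 - 3} = -9 - \frac{4}{-2} = -9 - -2 = -9 + 2 = -7$)
$v{\left(k \right)} = -18$
$g = \frac{3}{2}$ ($g = \left(-3\right) \left(- \frac{1}{2}\right) = \frac{3}{2} \approx 1.5$)
$Y = 143$ ($Y = 136 + 7 = 143$)
$a = \frac{1089}{4}$ ($a = \left(\frac{3}{2} - 18\right)^{2} = \left(- \frac{33}{2}\right)^{2} = \frac{1089}{4} \approx 272.25$)
$Y a = 143 \cdot \frac{1089}{4} = \frac{155727}{4}$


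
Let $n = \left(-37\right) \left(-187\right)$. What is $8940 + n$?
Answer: $15859$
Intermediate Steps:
$n = 6919$
$8940 + n = 8940 + 6919 = 15859$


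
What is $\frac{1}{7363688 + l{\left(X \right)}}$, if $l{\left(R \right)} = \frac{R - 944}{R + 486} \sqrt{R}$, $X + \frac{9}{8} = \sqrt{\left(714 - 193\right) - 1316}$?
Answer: $\frac{4 \left(3879 + 8 i \sqrt{795}\right)}{114254983008 + 235638016 i \sqrt{795} - \sqrt{2} \sqrt{-9 + 8 i \sqrt{795}} \left(7561 - 8 i \sqrt{795}\right)} \approx 1.358 \cdot 10^{-7} + 1.2539 \cdot 10^{-13} i$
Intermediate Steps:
$X = - \frac{9}{8} + i \sqrt{795}$ ($X = - \frac{9}{8} + \sqrt{\left(714 - 193\right) - 1316} = - \frac{9}{8} + \sqrt{521 - 1316} = - \frac{9}{8} + \sqrt{-795} = - \frac{9}{8} + i \sqrt{795} \approx -1.125 + 28.196 i$)
$l{\left(R \right)} = \frac{\sqrt{R} \left(-944 + R\right)}{486 + R}$ ($l{\left(R \right)} = \frac{-944 + R}{486 + R} \sqrt{R} = \frac{\sqrt{R} \left(-944 + R\right)}{486 + R}$)
$\frac{1}{7363688 + l{\left(X \right)}} = \frac{1}{7363688 + \frac{\sqrt{- \frac{9}{8} + i \sqrt{795}} \left(-944 - \left(\frac{9}{8} - i \sqrt{795}\right)\right)}{486 - \left(\frac{9}{8} - i \sqrt{795}\right)}} = \frac{1}{7363688 + \frac{\sqrt{- \frac{9}{8} + i \sqrt{795}} \left(- \frac{7561}{8} + i \sqrt{795}\right)}{\frac{3879}{8} + i \sqrt{795}}}$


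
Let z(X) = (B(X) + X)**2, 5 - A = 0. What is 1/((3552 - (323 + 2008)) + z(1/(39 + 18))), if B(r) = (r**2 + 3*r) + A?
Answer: 10556001/13160269897 ≈ 0.00080211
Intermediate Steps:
A = 5 (A = 5 - 1*0 = 5 + 0 = 5)
B(r) = 5 + r**2 + 3*r (B(r) = (r**2 + 3*r) + 5 = 5 + r**2 + 3*r)
z(X) = (5 + X**2 + 4*X)**2 (z(X) = ((5 + X**2 + 3*X) + X)**2 = (5 + X**2 + 4*X)**2)
1/((3552 - (323 + 2008)) + z(1/(39 + 18))) = 1/((3552 - (323 + 2008)) + (5 + (1/(39 + 18))**2 + 4/(39 + 18))**2) = 1/((3552 - 1*2331) + (5 + (1/57)**2 + 4/57)**2) = 1/((3552 - 2331) + (5 + (1/57)**2 + 4*(1/57))**2) = 1/(1221 + (5 + 1/3249 + 4/57)**2) = 1/(1221 + (16474/3249)**2) = 1/(1221 + 271392676/10556001) = 1/(13160269897/10556001) = 10556001/13160269897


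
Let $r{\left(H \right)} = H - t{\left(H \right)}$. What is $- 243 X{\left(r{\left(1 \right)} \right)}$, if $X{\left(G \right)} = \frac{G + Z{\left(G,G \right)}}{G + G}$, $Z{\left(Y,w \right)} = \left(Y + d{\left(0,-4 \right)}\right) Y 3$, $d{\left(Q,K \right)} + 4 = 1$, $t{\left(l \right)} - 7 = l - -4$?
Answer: $\frac{9963}{2} \approx 4981.5$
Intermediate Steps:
$t{\left(l \right)} = 11 + l$ ($t{\left(l \right)} = 7 + \left(l - -4\right) = 7 + \left(l + 4\right) = 7 + \left(4 + l\right) = 11 + l$)
$d{\left(Q,K \right)} = -3$ ($d{\left(Q,K \right)} = -4 + 1 = -3$)
$r{\left(H \right)} = -11$ ($r{\left(H \right)} = H - \left(11 + H\right) = -11$)
$Z{\left(Y,w \right)} = 3 Y \left(-3 + Y\right)$ ($Z{\left(Y,w \right)} = \left(Y - 3\right) Y 3 = \left(-3 + Y\right) 3 Y = 3 Y \left(-3 + Y\right)$)
$X{\left(G \right)} = \frac{G + 3 G \left(-3 + G\right)}{2 G}$ ($X{\left(G \right)} = \frac{G + 3 G \left(-3 + G\right)}{G + G} = \frac{G + 3 G \left(-3 + G\right)}{2 G}$)
$- 243 X{\left(r{\left(1 \right)} \right)} = - 243 \left(-4 + \frac{3}{2} \left(-11\right)\right) = - 243 \left(-4 - \frac{33}{2}\right) = \left(-243\right) \left(- \frac{41}{2}\right) = \frac{9963}{2}$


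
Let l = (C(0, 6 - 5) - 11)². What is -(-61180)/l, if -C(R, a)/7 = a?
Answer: 15295/81 ≈ 188.83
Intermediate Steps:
C(R, a) = -7*a
l = 324 (l = (-7*(6 - 5) - 11)² = (-7*1 - 11)² = (-7 - 11)² = (-18)² = 324)
-(-61180)/l = -(-61180)/324 = -92*(-665/324) = 15295/81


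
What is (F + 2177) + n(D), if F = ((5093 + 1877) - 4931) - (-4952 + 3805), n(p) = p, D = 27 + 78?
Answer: 5468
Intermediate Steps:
D = 105
F = 3186 (F = (6970 - 4931) - 1*(-1147) = 2039 + 1147 = 3186)
(F + 2177) + n(D) = (3186 + 2177) + 105 = 5363 + 105 = 5468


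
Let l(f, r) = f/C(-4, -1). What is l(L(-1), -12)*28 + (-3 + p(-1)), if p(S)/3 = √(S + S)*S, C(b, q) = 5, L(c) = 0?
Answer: -3 - 3*I*√2 ≈ -3.0 - 4.2426*I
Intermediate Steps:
l(f, r) = f/5
p(S) = 3*√2*S^(3/2) (p(S) = 3*(√(S + S)*S) = 3*(√(2*S)*S) = 3*((√2*√S)*S) = 3*(√2*S^(3/2)) = 3*√2*S^(3/2))
l(L(-1), -12)*28 + (-3 + p(-1)) = ((⅕)*0)*28 + (-3 + 3*√2*(-1)^(3/2)) = 0*28 + (-3 + 3*√2*(-I)) = 0 + (-3 - 3*I*√2) = -3 - 3*I*√2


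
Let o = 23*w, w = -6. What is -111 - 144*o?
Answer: 19761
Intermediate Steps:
o = -138 (o = 23*(-6) = -138)
-111 - 144*o = -111 - 144*(-138) = -111 + 19872 = 19761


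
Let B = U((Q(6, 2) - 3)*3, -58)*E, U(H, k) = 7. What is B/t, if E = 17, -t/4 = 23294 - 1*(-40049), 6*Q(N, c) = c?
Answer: -17/36196 ≈ -0.00046967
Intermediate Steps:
Q(N, c) = c/6
t = -253372 (t = -4*(23294 - 1*(-40049)) = -4*(23294 + 40049) = -4*63343 = -253372)
B = 119 (B = 7*17 = 119)
B/t = 119/(-253372) = 119*(-1/253372) = -17/36196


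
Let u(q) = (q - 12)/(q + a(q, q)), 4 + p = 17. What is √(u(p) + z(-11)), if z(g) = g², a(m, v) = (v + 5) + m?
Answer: 5*√2343/22 ≈ 11.001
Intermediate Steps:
a(m, v) = 5 + m + v (a(m, v) = (5 + v) + m = 5 + m + v)
p = 13 (p = -4 + 17 = 13)
u(q) = (-12 + q)/(5 + 3*q) (u(q) = (q - 12)/(q + (5 + q + q)) = (-12 + q)/(q + (5 + 2*q)) = (-12 + q)/(5 + 3*q))
√(u(p) + z(-11)) = √((-12 + 13)/(5 + 3*13) + (-11)²) = √(1/(5 + 39) + 121) = √(1/44 + 121) = √(5325/44) = 5*√2343/22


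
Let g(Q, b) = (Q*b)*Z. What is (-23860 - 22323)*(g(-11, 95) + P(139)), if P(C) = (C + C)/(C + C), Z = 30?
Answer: 1447790867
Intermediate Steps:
P(C) = 1 (P(C) = (2*C)/((2*C)) = (2*C)*(1/(2*C)) = 1)
g(Q, b) = 30*Q*b (g(Q, b) = (Q*b)*30 = 30*Q*b)
(-23860 - 22323)*(g(-11, 95) + P(139)) = (-23860 - 22323)*(30*(-11)*95 + 1) = -46183*(-31350 + 1) = -46183*(-31349) = 1447790867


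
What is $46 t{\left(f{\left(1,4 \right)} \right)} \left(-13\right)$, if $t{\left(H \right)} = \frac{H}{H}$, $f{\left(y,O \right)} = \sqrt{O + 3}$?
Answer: $-598$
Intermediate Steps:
$f{\left(y,O \right)} = \sqrt{3 + O}$
$t{\left(H \right)} = 1$
$46 t{\left(f{\left(1,4 \right)} \right)} \left(-13\right) = 46 \cdot 1 \left(-13\right) = 46 \left(-13\right) = -598$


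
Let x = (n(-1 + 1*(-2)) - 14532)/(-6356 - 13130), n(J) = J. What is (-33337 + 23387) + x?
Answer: -193871165/19486 ≈ -9949.3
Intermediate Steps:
x = 14535/19486 (x = ((-1 + 1*(-2)) - 14532)/(-6356 - 13130) = ((-1 - 2) - 14532)/(-19486) = (-3 - 14532)*(-1/19486) = -14535*(-1/19486) = 14535/19486 ≈ 0.74592)
(-33337 + 23387) + x = (-33337 + 23387) + 14535/19486 = -9950 + 14535/19486 = -193871165/19486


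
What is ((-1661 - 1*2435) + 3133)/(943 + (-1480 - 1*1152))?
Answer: 321/563 ≈ 0.57016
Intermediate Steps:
((-1661 - 1*2435) + 3133)/(943 + (-1480 - 1*1152)) = ((-1661 - 2435) + 3133)/(943 + (-1480 - 1152)) = (-4096 + 3133)/(943 - 2632) = -963/(-1689) = -963*(-1/1689) = 321/563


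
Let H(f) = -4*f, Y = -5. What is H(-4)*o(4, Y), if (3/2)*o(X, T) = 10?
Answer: 320/3 ≈ 106.67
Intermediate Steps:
o(X, T) = 20/3 (o(X, T) = (2/3)*10 = 20/3)
H(-4)*o(4, Y) = -4*(-4)*(20/3) = 16*(20/3) = 320/3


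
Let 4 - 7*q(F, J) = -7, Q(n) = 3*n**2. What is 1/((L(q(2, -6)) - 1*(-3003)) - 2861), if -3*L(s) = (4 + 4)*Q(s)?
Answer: 49/5990 ≈ 0.0081803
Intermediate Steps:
q(F, J) = 11/7 (q(F, J) = 4/7 - 1/7*(-7) = 4/7 + 1 = 11/7)
L(s) = -8*s**2 (L(s) = -(4 + 4)*3*s**2/3 = -8*3*s**2/3 = -8*s**2)
1/((L(q(2, -6)) - 1*(-3003)) - 2861) = 1/((-8*(11/7)**2 - 1*(-3003)) - 2861) = 1/((-8*121/49 + 3003) - 2861) = 1/((-968/49 + 3003) - 2861) = 1/(146179/49 - 2861) = 1/(5990/49) = 49/5990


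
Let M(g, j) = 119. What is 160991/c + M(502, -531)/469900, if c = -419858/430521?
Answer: -16284385957787899/98645637100 ≈ -1.6508e+5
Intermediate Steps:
c = -419858/430521 (c = -419858*1/430521 = -419858/430521 ≈ -0.97523)
160991/c + M(502, -531)/469900 = 160991/(-419858/430521) + 119/469900 = 160991*(-430521/419858) + 119*(1/469900) = -69310006311/419858 + 119/469900 = -16284385957787899/98645637100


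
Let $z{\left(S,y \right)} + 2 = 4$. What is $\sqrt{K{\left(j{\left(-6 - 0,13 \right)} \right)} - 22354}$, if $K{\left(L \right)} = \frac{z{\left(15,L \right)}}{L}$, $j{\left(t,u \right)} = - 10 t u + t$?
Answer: $\frac{i \sqrt{371992871}}{129} \approx 149.51 i$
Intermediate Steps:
$z{\left(S,y \right)} = 2$ ($z{\left(S,y \right)} = -2 + 4 = 2$)
$j{\left(t,u \right)} = t - 10 t u$ ($j{\left(t,u \right)} = - 10 t u + t = t - 10 t u$)
$K{\left(L \right)} = \frac{2}{L}$
$\sqrt{K{\left(j{\left(-6 - 0,13 \right)} \right)} - 22354} = \sqrt{\frac{2}{\left(-6 - 0\right) \left(1 - 130\right)} - 22354} = \sqrt{\frac{2}{\left(-6 + \left(-4 + 4\right)\right) \left(1 - 130\right)} - 22354} = \sqrt{\frac{2}{\left(-6 + 0\right) \left(-129\right)} - 22354} = \sqrt{\frac{2}{\left(-6\right) \left(-129\right)} - 22354} = \sqrt{\frac{2}{774} - 22354} = \sqrt{2 \cdot \frac{1}{774} - 22354} = \sqrt{\frac{1}{387} - 22354} = \sqrt{- \frac{8650997}{387}} = \frac{i \sqrt{371992871}}{129}$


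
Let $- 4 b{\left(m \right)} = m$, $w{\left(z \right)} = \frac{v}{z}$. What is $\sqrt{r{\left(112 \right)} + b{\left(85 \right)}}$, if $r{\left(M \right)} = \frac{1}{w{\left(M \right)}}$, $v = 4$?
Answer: $\frac{3 \sqrt{3}}{2} \approx 2.5981$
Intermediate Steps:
$w{\left(z \right)} = \frac{4}{z}$
$r{\left(M \right)} = \frac{M}{4}$ ($r{\left(M \right)} = \frac{1}{4 \frac{1}{M}} = \frac{M}{4}$)
$b{\left(m \right)} = - \frac{m}{4}$
$\sqrt{r{\left(112 \right)} + b{\left(85 \right)}} = \sqrt{\frac{1}{4} \cdot 112 - \frac{85}{4}} = \sqrt{28 - \frac{85}{4}} = \sqrt{\frac{27}{4}} = \frac{3 \sqrt{3}}{2}$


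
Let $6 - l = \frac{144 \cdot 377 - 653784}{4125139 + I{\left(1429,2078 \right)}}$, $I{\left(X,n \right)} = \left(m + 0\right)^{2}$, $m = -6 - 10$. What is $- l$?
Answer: $- \frac{25351866}{4125395} \approx -6.1453$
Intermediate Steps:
$m = -16$
$I{\left(X,n \right)} = 256$ ($I{\left(X,n \right)} = \left(-16 + 0\right)^{2} = \left(-16\right)^{2} = 256$)
$l = \frac{25351866}{4125395}$ ($l = 6 - \frac{144 \cdot 377 - 653784}{4125139 + 256} = 6 - \frac{54288 - 653784}{4125395} = 6 - \left(-599496\right) \frac{1}{4125395} = 6 - - \frac{599496}{4125395} = 6 + \frac{599496}{4125395} = \frac{25351866}{4125395} \approx 6.1453$)
$- l = \left(-1\right) \frac{25351866}{4125395} = - \frac{25351866}{4125395}$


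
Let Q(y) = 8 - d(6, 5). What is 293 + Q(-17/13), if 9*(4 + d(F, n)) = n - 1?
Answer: 2741/9 ≈ 304.56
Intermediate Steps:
d(F, n) = -37/9 + n/9 (d(F, n) = -4 + (n - 1)/9 = -4 + (-1 + n)/9 = -4 + (-1/9 + n/9) = -37/9 + n/9)
Q(y) = 104/9 (Q(y) = 8 - (-37/9 + (1/9)*5) = 8 - (-37/9 + 5/9) = 8 - 1*(-32/9) = 8 + 32/9 = 104/9)
293 + Q(-17/13) = 293 + 104/9 = 2741/9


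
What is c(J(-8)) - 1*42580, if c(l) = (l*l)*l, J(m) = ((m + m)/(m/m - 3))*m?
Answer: -304724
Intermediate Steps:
J(m) = -m**2 (J(m) = ((2*m)/(1 - 3))*m = ((2*m)/(-2))*m = ((2*m)*(-1/2))*m = (-m)*m = -m**2)
c(l) = l**3 (c(l) = l**2*l = l**3)
c(J(-8)) - 1*42580 = (-1*(-8)**2)**3 - 1*42580 = (-1*64)**3 - 42580 = (-64)**3 - 42580 = -262144 - 42580 = -304724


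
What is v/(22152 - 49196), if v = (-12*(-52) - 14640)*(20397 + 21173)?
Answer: 145661280/6761 ≈ 21544.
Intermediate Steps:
v = -582645120 (v = (624 - 14640)*41570 = -14016*41570 = -582645120)
v/(22152 - 49196) = -582645120/(22152 - 49196) = -582645120/(-27044) = -582645120*(-1/27044) = 145661280/6761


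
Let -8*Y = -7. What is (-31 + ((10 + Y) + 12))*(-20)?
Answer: 325/2 ≈ 162.50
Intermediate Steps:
Y = 7/8 (Y = -1/8*(-7) = 7/8 ≈ 0.87500)
(-31 + ((10 + Y) + 12))*(-20) = (-31 + ((10 + 7/8) + 12))*(-20) = (-31 + (87/8 + 12))*(-20) = (-31 + 183/8)*(-20) = -65/8*(-20) = 325/2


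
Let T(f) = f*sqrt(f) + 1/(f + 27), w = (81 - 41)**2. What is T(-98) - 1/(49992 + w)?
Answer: -51663/3663032 - 686*I*sqrt(2) ≈ -0.014104 - 970.15*I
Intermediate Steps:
w = 1600 (w = 40**2 = 1600)
T(f) = f**(3/2) + 1/(27 + f)
T(-98) - 1/(49992 + w) = (1 + (-98)**(5/2) + 27*(-98)**(3/2))/(27 - 98) - 1/(49992 + 1600) = (1 + 67228*I*sqrt(2) + 27*(-686*I*sqrt(2)))/(-71) - 1/51592 = -(1 + 67228*I*sqrt(2) - 18522*I*sqrt(2))/71 - 1*1/51592 = -(1 + 48706*I*sqrt(2))/71 - 1/51592 = (-1/71 - 686*I*sqrt(2)) - 1/51592 = -51663/3663032 - 686*I*sqrt(2)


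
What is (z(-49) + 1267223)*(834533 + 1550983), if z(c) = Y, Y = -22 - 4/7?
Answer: 3022926897564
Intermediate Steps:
Y = -158/7 (Y = -22 + (1/7)*(-4) = -22 - 4/7 = -158/7 ≈ -22.571)
z(c) = -158/7
(z(-49) + 1267223)*(834533 + 1550983) = (-158/7 + 1267223)*(834533 + 1550983) = (8870403/7)*2385516 = 3022926897564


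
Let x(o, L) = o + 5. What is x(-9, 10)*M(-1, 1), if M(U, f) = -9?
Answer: 36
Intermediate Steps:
x(o, L) = 5 + o
x(-9, 10)*M(-1, 1) = (5 - 9)*(-9) = -4*(-9) = 36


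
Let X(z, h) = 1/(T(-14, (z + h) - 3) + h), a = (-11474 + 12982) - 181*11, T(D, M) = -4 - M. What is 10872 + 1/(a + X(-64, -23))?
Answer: 330813153/30428 ≈ 10872.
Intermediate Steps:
a = -483 (a = 1508 - 1991 = -483)
X(z, h) = 1/(-1 - z) (X(z, h) = 1/((-4 - ((z + h) - 3)) + h) = 1/((-4 - ((h + z) - 3)) + h) = 1/((-4 - (-3 + h + z)) + h) = 1/((-4 + (3 - h - z)) + h) = 1/((-1 - h - z) + h) = 1/(-1 - z))
10872 + 1/(a + X(-64, -23)) = 10872 + 1/(-483 - 1/(1 - 64)) = 10872 + 1/(-483 - 1/(-63)) = 10872 + 1/(-483 - 1*(-1/63)) = 10872 + 1/(-483 + 1/63) = 10872 + 1/(-30428/63) = 10872 - 63/30428 = 330813153/30428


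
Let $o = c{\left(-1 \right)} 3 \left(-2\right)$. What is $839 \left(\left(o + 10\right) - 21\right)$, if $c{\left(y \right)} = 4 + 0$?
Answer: $-29365$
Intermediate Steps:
$c{\left(y \right)} = 4$
$o = -24$ ($o = 4 \cdot 3 \left(-2\right) = 12 \left(-2\right) = -24$)
$839 \left(\left(o + 10\right) - 21\right) = 839 \left(\left(-24 + 10\right) - 21\right) = 839 \left(-14 - 21\right) = 839 \left(-35\right) = -29365$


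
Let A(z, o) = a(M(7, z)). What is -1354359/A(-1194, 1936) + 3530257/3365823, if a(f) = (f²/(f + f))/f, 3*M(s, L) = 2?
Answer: -9117061814657/3365823 ≈ -2.7087e+6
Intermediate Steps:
M(s, L) = ⅔ (M(s, L) = (⅓)*2 = ⅔)
a(f) = ½ (a(f) = (f²/((2*f)))/f = ((1/(2*f))*f²)/f = (f/2)/f = ½)
A(z, o) = ½
-1354359/A(-1194, 1936) + 3530257/3365823 = -1354359/½ + 3530257/3365823 = -1354359*2 + 3530257*(1/3365823) = -2708718 + 3530257/3365823 = -9117061814657/3365823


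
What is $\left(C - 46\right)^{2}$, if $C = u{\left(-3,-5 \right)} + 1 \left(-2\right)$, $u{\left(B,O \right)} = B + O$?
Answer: $3136$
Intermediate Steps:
$C = -10$ ($C = \left(-3 - 5\right) + 1 \left(-2\right) = -8 - 2 = -10$)
$\left(C - 46\right)^{2} = \left(-10 - 46\right)^{2} = \left(-56\right)^{2} = 3136$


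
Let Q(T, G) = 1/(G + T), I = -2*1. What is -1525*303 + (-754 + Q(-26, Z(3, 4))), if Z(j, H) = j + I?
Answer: -11570726/25 ≈ -4.6283e+5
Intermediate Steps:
I = -2
Z(j, H) = -2 + j (Z(j, H) = j - 2 = -2 + j)
-1525*303 + (-754 + Q(-26, Z(3, 4))) = -1525*303 + (-754 + 1/((-2 + 3) - 26)) = -462075 + (-754 + 1/(1 - 26)) = -462075 + (-754 + 1/(-25)) = -462075 + (-754 - 1/25) = -462075 - 18851/25 = -11570726/25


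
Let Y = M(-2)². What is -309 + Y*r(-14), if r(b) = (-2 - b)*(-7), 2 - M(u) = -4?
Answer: -3333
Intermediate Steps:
M(u) = 6 (M(u) = 2 - 1*(-4) = 2 + 4 = 6)
Y = 36 (Y = 6² = 36)
r(b) = 14 + 7*b
-309 + Y*r(-14) = -309 + 36*(14 + 7*(-14)) = -309 + 36*(14 - 98) = -309 + 36*(-84) = -309 - 3024 = -3333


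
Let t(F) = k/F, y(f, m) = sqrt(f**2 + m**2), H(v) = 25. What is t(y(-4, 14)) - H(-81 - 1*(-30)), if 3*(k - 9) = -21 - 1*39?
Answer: -25 - 11*sqrt(53)/106 ≈ -25.755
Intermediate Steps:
k = -11 (k = 9 + (-21 - 1*39)/3 = 9 + (-21 - 39)/3 = 9 + (1/3)*(-60) = 9 - 20 = -11)
t(F) = -11/F
t(y(-4, 14)) - H(-81 - 1*(-30)) = -11/sqrt((-4)**2 + 14**2) - 1*25 = -11/sqrt(16 + 196) - 25 = -11*sqrt(53)/106 - 25 = -25 - 11*sqrt(53)/106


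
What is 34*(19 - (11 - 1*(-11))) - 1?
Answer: -103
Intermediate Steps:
34*(19 - (11 - 1*(-11))) - 1 = 34*(19 - (11 + 11)) - 1 = 34*(19 - 1*22) - 1 = 34*(19 - 22) - 1 = 34*(-3) - 1 = -102 - 1 = -103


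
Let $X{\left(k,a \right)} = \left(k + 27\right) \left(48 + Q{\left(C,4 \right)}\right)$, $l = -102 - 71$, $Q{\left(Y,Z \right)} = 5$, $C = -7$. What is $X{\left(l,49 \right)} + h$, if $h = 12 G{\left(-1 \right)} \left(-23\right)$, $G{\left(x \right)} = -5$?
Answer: $-6358$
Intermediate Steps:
$l = -173$
$X{\left(k,a \right)} = 1431 + 53 k$ ($X{\left(k,a \right)} = \left(k + 27\right) \left(48 + 5\right) = \left(27 + k\right) 53 = 1431 + 53 k$)
$h = 1380$ ($h = 12 \left(-5\right) \left(-23\right) = \left(-60\right) \left(-23\right) = 1380$)
$X{\left(l,49 \right)} + h = \left(1431 + 53 \left(-173\right)\right) + 1380 = \left(1431 - 9169\right) + 1380 = -7738 + 1380 = -6358$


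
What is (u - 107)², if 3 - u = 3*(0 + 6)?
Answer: 14884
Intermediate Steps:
u = -15 (u = 3 - 3*(0 + 6) = 3 - 3*6 = 3 - 1*18 = 3 - 18 = -15)
(u - 107)² = (-15 - 107)² = (-122)² = 14884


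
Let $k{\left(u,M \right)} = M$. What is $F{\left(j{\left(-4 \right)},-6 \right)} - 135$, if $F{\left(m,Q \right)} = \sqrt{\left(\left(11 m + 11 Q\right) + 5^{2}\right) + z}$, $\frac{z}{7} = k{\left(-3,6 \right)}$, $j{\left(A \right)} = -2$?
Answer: $-135 + i \sqrt{21} \approx -135.0 + 4.5826 i$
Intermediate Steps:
$z = 42$ ($z = 7 \cdot 6 = 42$)
$F{\left(m,Q \right)} = \sqrt{67 + 11 Q + 11 m}$ ($F{\left(m,Q \right)} = \sqrt{\left(\left(11 m + 11 Q\right) + 5^{2}\right) + 42} = \sqrt{\left(\left(11 Q + 11 m\right) + 25\right) + 42} = \sqrt{\left(25 + 11 Q + 11 m\right) + 42} = \sqrt{67 + 11 Q + 11 m}$)
$F{\left(j{\left(-4 \right)},-6 \right)} - 135 = \sqrt{67 + 11 \left(-6\right) + 11 \left(-2\right)} - 135 = \sqrt{67 - 66 - 22} - 135 = \sqrt{-21} - 135 = i \sqrt{21} - 135 = -135 + i \sqrt{21}$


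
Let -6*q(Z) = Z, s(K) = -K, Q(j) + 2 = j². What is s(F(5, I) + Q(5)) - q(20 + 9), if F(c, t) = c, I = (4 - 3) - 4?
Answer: -139/6 ≈ -23.167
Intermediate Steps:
I = -3 (I = 1 - 4 = -3)
Q(j) = -2 + j²
q(Z) = -Z/6
s(F(5, I) + Q(5)) - q(20 + 9) = -(5 + (-2 + 5²)) - (-1)*(20 + 9)/6 = -(5 + (-2 + 25)) - (-1)*29/6 = -(5 + 23) - 1*(-29/6) = -1*28 + 29/6 = -28 + 29/6 = -139/6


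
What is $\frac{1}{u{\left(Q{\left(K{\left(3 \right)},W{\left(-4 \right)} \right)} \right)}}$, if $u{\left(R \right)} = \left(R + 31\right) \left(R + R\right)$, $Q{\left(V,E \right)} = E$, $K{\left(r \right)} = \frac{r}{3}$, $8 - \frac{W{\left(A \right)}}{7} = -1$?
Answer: $\frac{1}{11844} \approx 8.4431 \cdot 10^{-5}$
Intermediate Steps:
$W{\left(A \right)} = 63$ ($W{\left(A \right)} = 56 - -7 = 56 + 7 = 63$)
$K{\left(r \right)} = \frac{r}{3}$ ($K{\left(r \right)} = r \frac{1}{3} = \frac{r}{3}$)
$u{\left(R \right)} = 2 R \left(31 + R\right)$ ($u{\left(R \right)} = \left(31 + R\right) 2 R = 2 R \left(31 + R\right)$)
$\frac{1}{u{\left(Q{\left(K{\left(3 \right)},W{\left(-4 \right)} \right)} \right)}} = \frac{1}{2 \cdot 63 \left(31 + 63\right)} = \frac{1}{2 \cdot 63 \cdot 94} = \frac{1}{11844}$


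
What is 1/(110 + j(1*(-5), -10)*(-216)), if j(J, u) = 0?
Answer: 1/110 ≈ 0.0090909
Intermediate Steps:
1/(110 + j(1*(-5), -10)*(-216)) = 1/(110 + 0*(-216)) = 1/(110 + 0) = 1/110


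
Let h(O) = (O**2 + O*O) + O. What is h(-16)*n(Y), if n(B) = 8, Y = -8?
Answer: 3968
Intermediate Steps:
h(O) = O + 2*O**2 (h(O) = (O**2 + O**2) + O = 2*O**2 + O = O + 2*O**2)
h(-16)*n(Y) = -16*(1 + 2*(-16))*8 = -16*(1 - 32)*8 = -16*(-31)*8 = 496*8 = 3968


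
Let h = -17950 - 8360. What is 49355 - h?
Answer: 75665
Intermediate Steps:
h = -26310
49355 - h = 49355 - 1*(-26310) = 49355 + 26310 = 75665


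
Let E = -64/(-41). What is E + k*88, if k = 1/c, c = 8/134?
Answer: 60498/41 ≈ 1475.6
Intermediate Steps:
c = 4/67 (c = 8*(1/134) = 4/67 ≈ 0.059702)
E = 64/41 (E = -64*(-1/41) = 64/41 ≈ 1.5610)
k = 67/4 (k = 1/(4/67) = 67/4 ≈ 16.750)
E + k*88 = 64/41 + (67/4)*88 = 64/41 + 1474 = 60498/41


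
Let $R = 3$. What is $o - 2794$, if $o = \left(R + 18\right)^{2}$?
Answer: $-2353$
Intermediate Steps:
$o = 441$ ($o = \left(3 + 18\right)^{2} = 21^{2} = 441$)
$o - 2794 = 441 - 2794 = -2353$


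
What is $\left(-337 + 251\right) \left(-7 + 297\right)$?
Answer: $-24940$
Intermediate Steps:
$\left(-337 + 251\right) \left(-7 + 297\right) = \left(-86\right) 290 = -24940$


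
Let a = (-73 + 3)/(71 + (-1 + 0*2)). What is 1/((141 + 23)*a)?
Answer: -1/164 ≈ -0.0060976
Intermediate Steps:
a = -1 (a = -70/(71 + (-1 + 0)) = -70/(71 - 1) = -70/70 = -70*1/70 = -1)
1/((141 + 23)*a) = 1/((141 + 23)*(-1)) = 1/(164*(-1)) = 1/(-164) = -1/164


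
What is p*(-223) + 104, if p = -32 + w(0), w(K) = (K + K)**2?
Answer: 7240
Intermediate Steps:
w(K) = 4*K**2 (w(K) = (2*K)**2 = 4*K**2)
p = -32 (p = -32 + 4*0**2 = -32 + 4*0 = -32 + 0 = -32)
p*(-223) + 104 = -32*(-223) + 104 = 7136 + 104 = 7240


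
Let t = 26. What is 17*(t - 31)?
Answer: -85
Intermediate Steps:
17*(t - 31) = 17*(26 - 31) = 17*(-5) = -85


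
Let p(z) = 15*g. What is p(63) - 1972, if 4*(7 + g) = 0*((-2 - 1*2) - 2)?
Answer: -2077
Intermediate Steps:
g = -7 (g = -7 + (0*((-2 - 1*2) - 2))/4 = -7 + (0*((-2 - 2) - 2))/4 = -7 + (0*(-4 - 2))/4 = -7 + (0*(-6))/4 = -7 + (1/4)*0 = -7 + 0 = -7)
p(z) = -105 (p(z) = 15*(-7) = -105)
p(63) - 1972 = -105 - 1972 = -2077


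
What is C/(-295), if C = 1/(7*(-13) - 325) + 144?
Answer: -59903/122720 ≈ -0.48813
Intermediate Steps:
C = 59903/416 (C = 1/(-91 - 325) + 144 = 1/(-416) + 144 = -1/416 + 144 = 59903/416 ≈ 144.00)
C/(-295) = (59903/416)/(-295) = (59903/416)*(-1/295) = -59903/122720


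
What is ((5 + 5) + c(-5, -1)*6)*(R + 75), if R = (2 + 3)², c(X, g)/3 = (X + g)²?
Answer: 65800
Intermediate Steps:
c(X, g) = 3*(X + g)²
R = 25 (R = 5² = 25)
((5 + 5) + c(-5, -1)*6)*(R + 75) = ((5 + 5) + (3*(-5 - 1)²)*6)*(25 + 75) = (10 + (3*(-6)²)*6)*100 = (10 + (3*36)*6)*100 = (10 + 108*6)*100 = (10 + 648)*100 = 658*100 = 65800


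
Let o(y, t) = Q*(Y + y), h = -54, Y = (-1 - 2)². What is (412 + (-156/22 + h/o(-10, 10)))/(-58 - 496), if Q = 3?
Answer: -2326/3047 ≈ -0.76337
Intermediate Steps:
Y = 9 (Y = (-3)² = 9)
o(y, t) = 27 + 3*y (o(y, t) = 3*(9 + y) = 27 + 3*y)
(412 + (-156/22 + h/o(-10, 10)))/(-58 - 496) = (412 + (-156/22 - 54/(27 + 3*(-10))))/(-58 - 496) = (412 + (-156*1/22 - 54/(27 - 30)))/(-554) = (412 + (-78/11 - 54/(-3)))*(-1/554) = (412 + (-78/11 - 54*(-⅓)))*(-1/554) = (412 + (-78/11 + 18))*(-1/554) = (412 + 120/11)*(-1/554) = (4652/11)*(-1/554) = -2326/3047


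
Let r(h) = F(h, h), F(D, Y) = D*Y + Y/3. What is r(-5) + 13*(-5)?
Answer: -125/3 ≈ -41.667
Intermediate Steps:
F(D, Y) = Y/3 + D*Y (F(D, Y) = D*Y + Y*(1/3) = D*Y + Y/3 = Y/3 + D*Y)
r(h) = h*(1/3 + h)
r(-5) + 13*(-5) = -5*(1/3 - 5) + 13*(-5) = -5*(-14/3) - 65 = 70/3 - 65 = -125/3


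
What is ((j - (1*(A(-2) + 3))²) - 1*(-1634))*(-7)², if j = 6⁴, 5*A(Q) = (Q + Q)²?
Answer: 3542161/25 ≈ 1.4169e+5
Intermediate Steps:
A(Q) = 4*Q²/5 (A(Q) = (Q + Q)²/5 = (2*Q)²/5 = (4*Q²)/5 = 4*Q²/5)
j = 1296
((j - (1*(A(-2) + 3))²) - 1*(-1634))*(-7)² = ((1296 - (1*((⅘)*(-2)² + 3))²) - 1*(-1634))*(-7)² = ((1296 - (1*((⅘)*4 + 3))²) + 1634)*49 = ((1296 - (1*(16/5 + 3))²) + 1634)*49 = ((1296 - (1*(31/5))²) + 1634)*49 = ((1296 - (31/5)²) + 1634)*49 = ((1296 - 1*961/25) + 1634)*49 = ((1296 - 961/25) + 1634)*49 = (31439/25 + 1634)*49 = (72289/25)*49 = 3542161/25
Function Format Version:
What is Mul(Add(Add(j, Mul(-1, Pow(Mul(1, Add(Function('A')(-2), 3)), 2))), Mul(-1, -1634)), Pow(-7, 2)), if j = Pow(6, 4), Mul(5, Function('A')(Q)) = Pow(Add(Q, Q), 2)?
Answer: Rational(3542161, 25) ≈ 1.4169e+5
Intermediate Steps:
Function('A')(Q) = Mul(Rational(4, 5), Pow(Q, 2)) (Function('A')(Q) = Mul(Rational(1, 5), Pow(Add(Q, Q), 2)) = Mul(Rational(1, 5), Pow(Mul(2, Q), 2)) = Mul(Rational(1, 5), Mul(4, Pow(Q, 2))) = Mul(Rational(4, 5), Pow(Q, 2)))
j = 1296
Mul(Add(Add(j, Mul(-1, Pow(Mul(1, Add(Function('A')(-2), 3)), 2))), Mul(-1, -1634)), Pow(-7, 2)) = Mul(Add(Add(1296, Mul(-1, Pow(Mul(1, Add(Mul(Rational(4, 5), Pow(-2, 2)), 3)), 2))), Mul(-1, -1634)), Pow(-7, 2)) = Mul(Add(Add(1296, Mul(-1, Pow(Mul(1, Add(Mul(Rational(4, 5), 4), 3)), 2))), 1634), 49) = Mul(Add(Add(1296, Mul(-1, Pow(Mul(1, Add(Rational(16, 5), 3)), 2))), 1634), 49) = Mul(Add(Add(1296, Mul(-1, Pow(Mul(1, Rational(31, 5)), 2))), 1634), 49) = Mul(Add(Add(1296, Mul(-1, Pow(Rational(31, 5), 2))), 1634), 49) = Mul(Add(Add(1296, Mul(-1, Rational(961, 25))), 1634), 49) = Mul(Add(Add(1296, Rational(-961, 25)), 1634), 49) = Mul(Add(Rational(31439, 25), 1634), 49) = Mul(Rational(72289, 25), 49) = Rational(3542161, 25)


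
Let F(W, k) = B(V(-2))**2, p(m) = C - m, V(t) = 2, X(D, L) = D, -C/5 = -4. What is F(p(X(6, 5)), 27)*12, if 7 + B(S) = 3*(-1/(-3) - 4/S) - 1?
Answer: 2028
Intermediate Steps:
C = 20 (C = -5*(-4) = 20)
p(m) = 20 - m
B(S) = -7 - 12/S (B(S) = -7 + (3*(-1/(-3) - 4/S) - 1) = -7 + (3*(-1*(-1/3) - 4/S) - 1) = -7 + (3*(1/3 - 4/S) - 1) = -7 + ((1 - 12/S) - 1) = -7 - 12/S)
F(W, k) = 169 (F(W, k) = (-7 - 12/2)**2 = (-7 - 12*1/2)**2 = (-7 - 6)**2 = (-13)**2 = 169)
F(p(X(6, 5)), 27)*12 = 169*12 = 2028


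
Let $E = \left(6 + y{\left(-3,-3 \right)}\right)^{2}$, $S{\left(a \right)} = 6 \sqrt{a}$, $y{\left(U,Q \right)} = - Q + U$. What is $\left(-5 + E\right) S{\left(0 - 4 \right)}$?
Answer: $372 i \approx 372.0 i$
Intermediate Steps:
$y{\left(U,Q \right)} = U - Q$
$E = 36$ ($E = \left(6 - 0\right)^{2} = \left(6 + \left(-3 + 3\right)\right)^{2} = \left(6 + 0\right)^{2} = 6^{2} = 36$)
$\left(-5 + E\right) S{\left(0 - 4 \right)} = \left(-5 + 36\right) 6 \sqrt{0 - 4} = 31 \cdot 6 \sqrt{-4} = 31 \cdot 6 \cdot 2 i = 31 \cdot 12 i = 372 i$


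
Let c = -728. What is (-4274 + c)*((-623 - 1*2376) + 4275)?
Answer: -6382552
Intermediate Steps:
(-4274 + c)*((-623 - 1*2376) + 4275) = (-4274 - 728)*((-623 - 1*2376) + 4275) = -5002*((-623 - 2376) + 4275) = -5002*(-2999 + 4275) = -5002*1276 = -6382552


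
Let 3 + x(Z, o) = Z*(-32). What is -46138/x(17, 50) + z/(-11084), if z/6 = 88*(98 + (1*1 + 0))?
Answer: 120700202/1515737 ≈ 79.631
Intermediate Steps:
x(Z, o) = -3 - 32*Z (x(Z, o) = -3 + Z*(-32) = -3 - 32*Z)
z = 52272 (z = 6*(88*(98 + (1*1 + 0))) = 6*(88*(98 + (1 + 0))) = 6*(88*(98 + 1)) = 6*(88*99) = 6*8712 = 52272)
-46138/x(17, 50) + z/(-11084) = -46138/(-3 - 32*17) + 52272/(-11084) = -46138/(-3 - 544) + 52272*(-1/11084) = -46138/(-547) - 13068/2771 = -46138*(-1/547) - 13068/2771 = 46138/547 - 13068/2771 = 120700202/1515737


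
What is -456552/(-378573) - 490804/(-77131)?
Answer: 4333714804/572543413 ≈ 7.5692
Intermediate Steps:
-456552/(-378573) - 490804/(-77131) = -456552*(-1/378573) - 490804*(-1/77131) = 8952/7423 + 490804/77131 = 4333714804/572543413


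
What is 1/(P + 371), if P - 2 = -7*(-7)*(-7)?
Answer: 1/30 ≈ 0.033333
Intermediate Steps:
P = -341 (P = 2 - 7*(-7)*(-7) = 2 + 49*(-7) = 2 - 343 = -341)
1/(P + 371) = 1/(-341 + 371) = 1/30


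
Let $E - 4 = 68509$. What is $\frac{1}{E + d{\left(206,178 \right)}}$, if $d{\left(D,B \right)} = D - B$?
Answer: $\frac{1}{68541} \approx 1.459 \cdot 10^{-5}$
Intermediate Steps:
$E = 68513$ ($E = 4 + 68509 = 68513$)
$\frac{1}{E + d{\left(206,178 \right)}} = \frac{1}{68513 + \left(206 - 178\right)} = \frac{1}{68513 + 28} = \frac{1}{68541}$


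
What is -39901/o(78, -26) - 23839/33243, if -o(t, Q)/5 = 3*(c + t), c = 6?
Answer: 61732943/1994580 ≈ 30.950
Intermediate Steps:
o(t, Q) = -90 - 15*t (o(t, Q) = -15*(6 + t) = -5*(18 + 3*t) = -90 - 15*t)
-39901/o(78, -26) - 23839/33243 = -39901/(-90 - 15*78) - 23839/33243 = -39901/(-90 - 1170) - 23839*1/33243 = -39901/(-1260) - 23839/33243 = -39901*(-1/1260) - 23839/33243 = 39901/1260 - 23839/33243 = 61732943/1994580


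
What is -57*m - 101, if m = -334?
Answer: 18937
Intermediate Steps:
-57*m - 101 = -57*(-334) - 101 = 19038 - 101 = 18937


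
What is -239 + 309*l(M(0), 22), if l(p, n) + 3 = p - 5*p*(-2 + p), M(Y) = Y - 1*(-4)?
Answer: -12290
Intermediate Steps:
M(Y) = 4 + Y (M(Y) = Y + 4 = 4 + Y)
l(p, n) = -3 + p - 5*p*(-2 + p) (l(p, n) = -3 + (p - 5*p*(-2 + p)) = -3 + p - 5*p*(-2 + p))
-239 + 309*l(M(0), 22) = -239 + 309*(-3 - 5*(4 + 0)**2 + 11*(4 + 0)) = -239 + 309*(-3 - 5*4**2 + 11*4) = -239 + 309*(-3 - 5*16 + 44) = -239 + 309*(-3 - 80 + 44) = -239 + 309*(-39) = -239 - 12051 = -12290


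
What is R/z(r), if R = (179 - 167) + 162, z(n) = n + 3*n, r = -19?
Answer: -87/38 ≈ -2.2895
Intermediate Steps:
z(n) = 4*n
R = 174 (R = 12 + 162 = 174)
R/z(r) = 174/((4*(-19))) = 174/(-76) = 174*(-1/76) = -87/38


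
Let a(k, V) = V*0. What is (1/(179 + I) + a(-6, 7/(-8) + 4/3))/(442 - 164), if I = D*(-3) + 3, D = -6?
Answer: 1/55600 ≈ 1.7986e-5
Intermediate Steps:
a(k, V) = 0
I = 21 (I = -6*(-3) + 3 = 18 + 3 = 21)
(1/(179 + I) + a(-6, 7/(-8) + 4/3))/(442 - 164) = (1/(179 + 21) + 0)/(442 - 164) = (1/200 + 0)/278 = (1/200 + 0)*(1/278) = (1/200)*(1/278) = 1/55600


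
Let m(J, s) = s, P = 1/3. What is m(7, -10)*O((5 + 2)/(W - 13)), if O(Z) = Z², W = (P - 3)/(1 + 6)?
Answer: -216090/78961 ≈ -2.7367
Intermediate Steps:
P = ⅓ ≈ 0.33333
W = -8/21 (W = (⅓ - 3)/(1 + 6) = -8/3/7 = -8/3*⅐ = -8/21 ≈ -0.38095)
m(7, -10)*O((5 + 2)/(W - 13)) = -10*(5 + 2)²/(-8/21 - 13)² = -10*(7/(-281/21))² = -10*(7*(-21/281))² = -10*(-147/281)² = -10*21609/78961 = -216090/78961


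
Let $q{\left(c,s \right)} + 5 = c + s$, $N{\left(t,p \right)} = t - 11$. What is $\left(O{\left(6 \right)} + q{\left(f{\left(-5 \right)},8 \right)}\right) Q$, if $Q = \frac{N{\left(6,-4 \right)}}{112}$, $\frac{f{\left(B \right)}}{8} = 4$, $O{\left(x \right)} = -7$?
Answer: $- \frac{5}{4} \approx -1.25$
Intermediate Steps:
$N{\left(t,p \right)} = -11 + t$
$f{\left(B \right)} = 32$ ($f{\left(B \right)} = 8 \cdot 4 = 32$)
$Q = - \frac{5}{112}$ ($Q = \frac{-11 + 6}{112} = \left(-5\right) \frac{1}{112} = - \frac{5}{112} \approx -0.044643$)
$q{\left(c,s \right)} = -5 + c + s$ ($q{\left(c,s \right)} = -5 + \left(c + s\right) = -5 + c + s$)
$\left(O{\left(6 \right)} + q{\left(f{\left(-5 \right)},8 \right)}\right) Q = \left(-7 + \left(-5 + 32 + 8\right)\right) \left(- \frac{5}{112}\right) = \left(-7 + 35\right) \left(- \frac{5}{112}\right) = 28 \left(- \frac{5}{112}\right) = - \frac{5}{4}$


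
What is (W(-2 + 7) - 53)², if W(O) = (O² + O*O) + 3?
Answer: 0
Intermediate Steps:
W(O) = 3 + 2*O² (W(O) = (O² + O²) + 3 = 2*O² + 3 = 3 + 2*O²)
(W(-2 + 7) - 53)² = ((3 + 2*(-2 + 7)²) - 53)² = ((3 + 2*5²) - 53)² = ((3 + 2*25) - 53)² = ((3 + 50) - 53)² = (53 - 53)² = 0² = 0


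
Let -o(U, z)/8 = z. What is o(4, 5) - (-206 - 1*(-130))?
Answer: 36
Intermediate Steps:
o(U, z) = -8*z
o(4, 5) - (-206 - 1*(-130)) = -8*5 - (-206 - 1*(-130)) = -40 - (-206 + 130) = -40 - 1*(-76) = -40 + 76 = 36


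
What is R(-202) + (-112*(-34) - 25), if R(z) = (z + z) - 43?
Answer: 3336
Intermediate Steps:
R(z) = -43 + 2*z (R(z) = 2*z - 43 = -43 + 2*z)
R(-202) + (-112*(-34) - 25) = (-43 + 2*(-202)) + (-112*(-34) - 25) = (-43 - 404) + (3808 - 25) = -447 + 3783 = 3336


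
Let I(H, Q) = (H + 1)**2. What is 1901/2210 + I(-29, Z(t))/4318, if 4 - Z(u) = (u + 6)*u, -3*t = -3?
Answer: 292387/280670 ≈ 1.0417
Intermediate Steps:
t = 1 (t = -1/3*(-3) = 1)
Z(u) = 4 - u*(6 + u) (Z(u) = 4 - (u + 6)*u = 4 - (6 + u)*u = 4 - u*(6 + u))
I(H, Q) = (1 + H)**2
1901/2210 + I(-29, Z(t))/4318 = 1901/2210 + (1 - 29)**2/4318 = 1901*(1/2210) + (-28)**2*(1/4318) = 1901/2210 + 784*(1/4318) = 1901/2210 + 392/2159 = 292387/280670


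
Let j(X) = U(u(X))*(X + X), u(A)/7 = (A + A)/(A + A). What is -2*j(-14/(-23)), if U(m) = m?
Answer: -392/23 ≈ -17.043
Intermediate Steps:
u(A) = 7 (u(A) = 7*((A + A)/(A + A)) = 7*((2*A)/((2*A))) = 7*((2*A)*(1/(2*A))) = 7*1 = 7)
j(X) = 14*X (j(X) = 7*(X + X) = 7*(2*X) = 14*X)
-2*j(-14/(-23)) = -28*(-14/(-23)) = -28*(-14*(-1/23)) = -28*14/23 = -2*196/23 = -392/23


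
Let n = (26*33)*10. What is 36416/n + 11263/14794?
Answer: 12218747/2441010 ≈ 5.0056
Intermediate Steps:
n = 8580 (n = 858*10 = 8580)
36416/n + 11263/14794 = 36416/8580 + 11263/14794 = 36416*(1/8580) + 11263*(1/14794) = 9104/2145 + 11263/14794 = 12218747/2441010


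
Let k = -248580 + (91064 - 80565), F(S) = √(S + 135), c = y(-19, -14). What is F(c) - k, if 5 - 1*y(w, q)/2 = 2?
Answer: 238081 + √141 ≈ 2.3809e+5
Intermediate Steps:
y(w, q) = 6 (y(w, q) = 10 - 2*2 = 10 - 4 = 6)
c = 6
F(S) = √(135 + S)
k = -238081 (k = -248580 + 10499 = -238081)
F(c) - k = √(135 + 6) - 1*(-238081) = √141 + 238081 = 238081 + √141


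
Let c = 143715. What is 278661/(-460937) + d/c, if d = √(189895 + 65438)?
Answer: -278661/460937 + √255333/143715 ≈ -0.60104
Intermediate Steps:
d = √255333 ≈ 505.30
278661/(-460937) + d/c = 278661/(-460937) + √255333/143715 = 278661*(-1/460937) + √255333*(1/143715) = -278661/460937 + √255333/143715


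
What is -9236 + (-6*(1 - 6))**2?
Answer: -8336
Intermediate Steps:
-9236 + (-6*(1 - 6))**2 = -9236 + (-6*(-5))**2 = -9236 + 30**2 = -9236 + 900 = -8336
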